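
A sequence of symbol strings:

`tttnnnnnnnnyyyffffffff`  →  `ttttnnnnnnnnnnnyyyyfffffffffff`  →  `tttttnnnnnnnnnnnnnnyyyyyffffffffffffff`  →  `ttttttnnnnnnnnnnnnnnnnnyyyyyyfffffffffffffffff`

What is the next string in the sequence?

tttttttnnnnnnnnnnnnnnnnnnnnyyyyyyyffffffffffffffffffff

Term n consists of n+1 t's, followed by 3n+2 n's, followed by n+1 y's, followed by 3n+2 f's, where the shown terms are n = 2, 3, 4, 5.
For the next term, n = 6, so the run lengths are 7, 20, 7, 20.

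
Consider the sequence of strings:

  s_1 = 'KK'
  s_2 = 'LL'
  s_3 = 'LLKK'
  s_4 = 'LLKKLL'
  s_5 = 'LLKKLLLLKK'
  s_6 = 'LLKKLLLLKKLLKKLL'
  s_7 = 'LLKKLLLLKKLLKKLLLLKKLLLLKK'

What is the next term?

LLKKLLLLKKLLKKLLLLKKLLLLKKLLKKLLLLKKLLKKLL

From term 3 onward, concatenate the last term with the second-to-last: LL·KK = LLKK, LLKK·LL = LLKKLL, …
The next term joins LLKKLLLLKKLLKKLLLLKKLLLLKK and LLKKLLLLKKLLKKLL.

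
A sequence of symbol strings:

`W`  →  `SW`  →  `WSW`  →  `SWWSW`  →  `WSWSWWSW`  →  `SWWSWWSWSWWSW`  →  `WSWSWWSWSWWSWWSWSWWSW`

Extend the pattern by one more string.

SWWSWWSWSWWSWWSWSWWSWSWWSWWSWSWWSW

Each term (from the third on) is the two preceding terms concatenated in order: term 3 = W·SW = WSW.
Continuing: SWWSWWSWSWWSW · WSWSWWSWSWWSWWSWSWWSW gives term 8.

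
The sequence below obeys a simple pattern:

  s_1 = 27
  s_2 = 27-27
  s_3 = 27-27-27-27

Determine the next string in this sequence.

Every step duplicates the string with '-' between the halves.
So the next term is two copies of 27-27-27-27 with '-' between the halves.

27-27-27-27-27-27-27-27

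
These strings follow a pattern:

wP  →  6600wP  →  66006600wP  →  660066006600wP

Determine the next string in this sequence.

6600660066006600wP

The strings grow by a fixed prefix 6600 each time.
One more step from 660066006600wP gives the answer.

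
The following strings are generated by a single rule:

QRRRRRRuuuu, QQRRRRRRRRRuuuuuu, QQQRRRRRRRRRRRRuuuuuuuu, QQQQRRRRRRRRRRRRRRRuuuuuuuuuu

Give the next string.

QQQQQRRRRRRRRRRRRRRRRRRuuuuuuuuuuuu

The n-th term is n Q's then 3n+3 R's then 2n+2 u's (n = 1, 2, …).
At n = 5 the blocks have lengths 5, 18, 12.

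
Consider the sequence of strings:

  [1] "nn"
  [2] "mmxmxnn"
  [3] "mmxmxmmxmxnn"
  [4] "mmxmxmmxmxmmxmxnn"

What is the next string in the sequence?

Each term is the previous one with mmxmx prepended.
One more step from mmxmxmmxmxmmxmxnn gives the answer.

mmxmxmmxmxmmxmxmmxmxnn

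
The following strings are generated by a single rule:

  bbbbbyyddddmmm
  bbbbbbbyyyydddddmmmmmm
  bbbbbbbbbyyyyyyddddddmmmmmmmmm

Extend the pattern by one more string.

Reading off run lengths: b runs 5, 7, 9; y runs 2, 4, 6; d runs 4, 5, 6; m runs 3, 6, 9 — each is linear in n (n = 1, 2, …).
Setting n = 4 gives 11, 8, 7, 12 characters in each block.

bbbbbbbbbbbyyyyyyyydddddddmmmmmmmmmmmm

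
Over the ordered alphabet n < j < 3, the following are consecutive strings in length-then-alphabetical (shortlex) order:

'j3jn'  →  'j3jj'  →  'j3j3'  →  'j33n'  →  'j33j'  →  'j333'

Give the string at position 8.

Continuing the enumeration 2 steps past j333: j333 → 3nnn → (answer).

3nnj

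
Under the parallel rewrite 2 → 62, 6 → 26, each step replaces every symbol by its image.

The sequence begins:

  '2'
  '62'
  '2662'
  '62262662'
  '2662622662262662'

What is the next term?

Rewriting the 16 symbols of 2662622662262662 one by one yields 62 26 26 62 26 62 62 26 26 62 62 26 62 26 26 62; concatenated:

62262662266262262662622662262662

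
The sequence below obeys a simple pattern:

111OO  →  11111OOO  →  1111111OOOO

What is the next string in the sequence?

111111111OOOOO

Reading off run lengths: 1 runs 3, 5, 7; O runs 2, 3, 4 — each is linear in n, where the shown terms are n = 2, 3, 4.
For the next term, n = 5, so the run lengths are 9, 5.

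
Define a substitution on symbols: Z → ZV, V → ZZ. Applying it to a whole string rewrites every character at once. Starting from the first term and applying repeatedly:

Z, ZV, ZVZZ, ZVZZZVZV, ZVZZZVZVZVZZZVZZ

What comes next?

Applying the rule to each of the 16 symbols of ZVZZZVZVZVZZZVZZ gives the pieces ZV ZZ ZV ZV ZV ZZ ZV ZZ ZV ZZ ZV ZV ZV ZZ ZV ZV, which concatenate to the answer.

ZVZZZVZVZVZZZVZZZVZZZVZVZVZZZVZV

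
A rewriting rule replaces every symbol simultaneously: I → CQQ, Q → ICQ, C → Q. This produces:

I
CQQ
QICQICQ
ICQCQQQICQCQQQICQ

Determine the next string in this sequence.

Applying the rule to each of the 17 symbols of ICQCQQQICQCQQQICQ gives the pieces CQQ Q ICQ Q ICQ ICQ ICQ CQQ Q ICQ Q ICQ ICQ ICQ CQQ Q ICQ, which concatenate to the answer.

CQQQICQQICQICQICQCQQQICQQICQICQICQCQQQICQ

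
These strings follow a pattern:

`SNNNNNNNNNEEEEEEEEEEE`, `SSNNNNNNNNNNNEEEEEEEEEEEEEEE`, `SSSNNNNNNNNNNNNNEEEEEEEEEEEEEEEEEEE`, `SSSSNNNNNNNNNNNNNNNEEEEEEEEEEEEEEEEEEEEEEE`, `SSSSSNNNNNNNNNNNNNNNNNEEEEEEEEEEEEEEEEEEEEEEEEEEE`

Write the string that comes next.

The n-th term is n-2 S's then 2n+3 N's then 4n-1 E's, where the shown terms are n = 3, 4, 5, 6, 7.
Setting n = 8 gives 6, 19, 31 characters in each block.

SSSSSSNNNNNNNNNNNNNNNNNNNEEEEEEEEEEEEEEEEEEEEEEEEEEEEEEE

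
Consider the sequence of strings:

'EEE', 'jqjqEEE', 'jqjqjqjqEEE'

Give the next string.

jqjqjqjqjqjqEEE

Each term is the previous one with jqjq prepended.
So the next term is jqjq·jqjqjqjqEEE.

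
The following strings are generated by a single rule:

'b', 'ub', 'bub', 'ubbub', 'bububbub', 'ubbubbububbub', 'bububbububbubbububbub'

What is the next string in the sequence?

Each term (from the third on) is the two preceding terms concatenated in order: term 3 = b·ub = bub.
So term 8 is ubbubbububbub·bububbububbubbububbub.

ubbubbububbubbububbububbubbububbub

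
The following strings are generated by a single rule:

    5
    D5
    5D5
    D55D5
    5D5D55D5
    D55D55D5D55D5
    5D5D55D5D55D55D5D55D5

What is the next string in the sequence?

D55D55D5D55D55D5D55D5D55D55D5D55D5

This is a Fibonacci-style word recurrence s(k) = s(k−2)·s(k−1): e.g. 5·D5 = 5D5.
The next term joins D55D55D5D55D5 and 5D5D55D5D55D55D5D55D5.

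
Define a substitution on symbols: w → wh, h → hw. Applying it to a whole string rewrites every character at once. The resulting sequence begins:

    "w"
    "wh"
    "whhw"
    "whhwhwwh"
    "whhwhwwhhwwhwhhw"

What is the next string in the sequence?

whhwhwwhhwwhwhhwhwwhwhhwwhhwhwwh

φ(whhwhwwhhwwhwhhw) expands symbol-by-symbol to wh hw hw wh hw wh wh hw hw wh wh hw wh hw hw wh; joining the 16 pieces gives the next term.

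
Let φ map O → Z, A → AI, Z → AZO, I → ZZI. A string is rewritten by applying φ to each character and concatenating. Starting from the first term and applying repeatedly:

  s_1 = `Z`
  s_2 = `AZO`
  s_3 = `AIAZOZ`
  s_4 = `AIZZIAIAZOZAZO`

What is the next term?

Rewriting the 14 symbols of AIZZIAIAZOZAZO one by one yields AI ZZI AZO AZO ZZI AI ZZI AI AZO Z AZO AI AZO Z; concatenated:

AIZZIAZOAZOZZIAIZZIAIAZOZAZOAIAZOZ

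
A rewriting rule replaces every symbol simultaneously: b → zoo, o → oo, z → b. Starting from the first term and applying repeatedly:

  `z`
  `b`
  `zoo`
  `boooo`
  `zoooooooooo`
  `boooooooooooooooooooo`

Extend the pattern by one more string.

Applying the rule to each of the 21 symbols of boooooooooooooooooooo gives the pieces zoo oo oo oo oo oo oo oo oo oo oo oo oo oo oo oo oo oo oo oo oo, which concatenate to the answer.

zoooooooooooooooooooooooooooooooooooooooooo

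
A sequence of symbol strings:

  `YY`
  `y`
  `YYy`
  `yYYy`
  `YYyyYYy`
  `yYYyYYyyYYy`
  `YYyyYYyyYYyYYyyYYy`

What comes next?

yYYyYYyyYYyYYyyYYyyYYyYYyyYYy

Each term (from the third on) is the two preceding terms concatenated in order: term 3 = YY·y = YYy.
Continuing: yYYyYYyyYYy · YYyyYYyyYYyYYyyYYy gives term 8.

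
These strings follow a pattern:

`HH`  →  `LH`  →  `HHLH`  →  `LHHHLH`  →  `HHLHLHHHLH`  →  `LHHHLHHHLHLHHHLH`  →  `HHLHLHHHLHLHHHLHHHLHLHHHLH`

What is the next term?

From term 3 onward, concatenate the second-to-last term with the last: HH·LH = HHLH, LH·HHLH = LHHHLH, …
The next term joins LHHHLHHHLHLHHHLH and HHLHLHHHLHLHHHLHHHLHLHHHLH.

LHHHLHHHLHLHHHLHHHLHLHHHLHLHHHLHHHLHLHHHLH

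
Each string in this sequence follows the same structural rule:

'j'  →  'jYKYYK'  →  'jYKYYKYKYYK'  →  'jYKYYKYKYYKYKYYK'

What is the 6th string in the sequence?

jYKYYKYKYYKYKYYKYKYYKYKYYK

Every step adds YKYYK to the end: s(k+1) = s(k)·YKYYK.
From jYKYYKYKYYKYKYYK, 2 further steps: jYKYYKYKYYKYKYYK → jYKYYKYKYYKYKYYKYKYYK → (answer).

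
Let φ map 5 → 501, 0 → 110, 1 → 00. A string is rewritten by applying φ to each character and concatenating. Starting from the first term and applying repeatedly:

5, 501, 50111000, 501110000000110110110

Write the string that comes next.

501110000000110110110110110110110000011000001100000110

Replace each of the 21 characters of 501110000000110110110 in place — 501 110 00 00 00 110 110 110 110 110 110 110 00 00 110 00 00 110 00 00 110 — and concatenate.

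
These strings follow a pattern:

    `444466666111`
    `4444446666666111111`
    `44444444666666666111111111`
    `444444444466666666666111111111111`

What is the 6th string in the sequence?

Reading off run lengths: 4 runs 4, 6, 8, 10; 6 runs 5, 7, 9, 11; 1 runs 3, 6, 9, 12 — each is linear in n (n = 1, 2, …).
For term 6, n = 6, so the run lengths are 14, 15, 18.

44444444444444666666666666666111111111111111111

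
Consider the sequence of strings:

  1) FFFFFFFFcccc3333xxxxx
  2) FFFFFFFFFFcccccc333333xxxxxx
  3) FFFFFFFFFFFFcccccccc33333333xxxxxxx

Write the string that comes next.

FFFFFFFFFFFFFFcccccccccc3333333333xxxxxxxx

The n-th term is 2n+2 F's then 2n-2 c's then 2n-2 3's then n+2 x's, where the shown terms are n = 3, 4, 5.
For the next term, n = 6, so the run lengths are 14, 10, 10, 8.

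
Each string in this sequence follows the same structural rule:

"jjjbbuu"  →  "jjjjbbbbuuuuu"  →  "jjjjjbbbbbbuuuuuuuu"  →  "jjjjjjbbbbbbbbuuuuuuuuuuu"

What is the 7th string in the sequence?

Term n consists of n+2 j's, followed by 2n b's, followed by 3n-1 u's (n = 1, 2, …).
At n = 7 the blocks have lengths 9, 14, 20.

jjjjjjjjjbbbbbbbbbbbbbbuuuuuuuuuuuuuuuuuuuu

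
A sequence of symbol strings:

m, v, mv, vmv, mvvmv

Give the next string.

vmvmvvmv

This is a Fibonacci-style word recurrence s(k) = s(k−2)·s(k−1): e.g. m·v = mv.
Continuing: vmv · mvvmv gives term 6.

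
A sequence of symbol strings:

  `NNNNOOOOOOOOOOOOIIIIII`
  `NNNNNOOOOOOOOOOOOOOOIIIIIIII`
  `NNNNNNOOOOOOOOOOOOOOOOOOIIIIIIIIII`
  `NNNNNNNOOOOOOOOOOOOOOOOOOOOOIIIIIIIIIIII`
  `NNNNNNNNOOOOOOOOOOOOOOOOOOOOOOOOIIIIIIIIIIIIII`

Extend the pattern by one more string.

NNNNNNNNNOOOOOOOOOOOOOOOOOOOOOOOOOOOIIIIIIIIIIIIIIII

Reading off run lengths: N runs 4, 5, 6, 7, 8; O runs 12, 15, 18, 21, 24; I runs 6, 8, 10, 12, 14 — each is linear in n, where the shown terms are n = 3, 4, 5, 6, 7.
For the next term, n = 8, so the run lengths are 9, 27, 16.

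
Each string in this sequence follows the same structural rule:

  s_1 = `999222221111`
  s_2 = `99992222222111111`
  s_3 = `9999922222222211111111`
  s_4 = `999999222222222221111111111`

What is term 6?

9999999922222222222222211111111111111

Term n consists of n+1 9's, followed by 2n+1 2's, followed by 2n 1's, where the shown terms are n = 2, 3, 4, 5.
At n = 7 the blocks have lengths 8, 15, 14.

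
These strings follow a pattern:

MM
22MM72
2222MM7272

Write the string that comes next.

s(k+1) = 22·s(k)·72, so each term gains 22 as a prefix and 72 as a suffix.
One more step from 2222MM7272 gives the answer.

222222MM727272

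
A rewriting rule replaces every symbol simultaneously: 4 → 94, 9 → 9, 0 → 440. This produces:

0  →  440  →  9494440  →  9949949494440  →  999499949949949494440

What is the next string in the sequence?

9999499994999499949949949494440

Replace each of the 21 characters of 999499949949949494440 in place — 9 9 9 94 9 9 9 94 9 9 94 9 9 94 9 94 9 94 94 94 440 — and concatenate.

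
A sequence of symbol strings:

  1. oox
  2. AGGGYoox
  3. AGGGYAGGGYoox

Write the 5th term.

AGGGYAGGGYAGGGYAGGGYoox

Every step adds AGGGY at the front: s(k+1) = AGGGY·s(k).
From AGGGYAGGGYoox, 2 further steps: AGGGYAGGGYoox → AGGGYAGGGYAGGGYoox → (answer).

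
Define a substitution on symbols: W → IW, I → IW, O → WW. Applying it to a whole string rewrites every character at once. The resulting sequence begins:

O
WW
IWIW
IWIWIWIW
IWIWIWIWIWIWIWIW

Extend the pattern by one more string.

φ(IWIWIWIWIWIWIWIW) expands symbol-by-symbol to IW IW IW IW IW IW IW IW IW IW IW IW IW IW IW IW; joining the 16 pieces gives the next term.

IWIWIWIWIWIWIWIWIWIWIWIWIWIWIWIW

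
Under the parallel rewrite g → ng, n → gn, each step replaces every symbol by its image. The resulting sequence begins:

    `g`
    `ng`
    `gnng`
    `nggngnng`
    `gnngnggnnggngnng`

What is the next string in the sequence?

Replace each of the 16 characters of gnngnggnnggngnng in place — ng gn gn ng gn ng ng gn gn ng ng gn ng gn gn ng — and concatenate.

nggngnnggnngnggngnngnggnnggngnng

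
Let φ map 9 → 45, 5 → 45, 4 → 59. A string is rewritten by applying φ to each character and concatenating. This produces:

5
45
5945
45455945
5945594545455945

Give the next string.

45455945454559455945594545455945

Replace each of the 16 characters of 5945594545455945 in place — 45 45 59 45 45 45 59 45 59 45 59 45 45 45 59 45 — and concatenate.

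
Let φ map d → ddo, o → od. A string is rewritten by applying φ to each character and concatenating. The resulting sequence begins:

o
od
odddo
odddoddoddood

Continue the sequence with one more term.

Replace each of the 13 characters of odddoddoddood in place — od ddo ddo ddo od ddo ddo od ddo ddo od od ddo — and concatenate.

odddoddoddoodddoddoodddoddoododddo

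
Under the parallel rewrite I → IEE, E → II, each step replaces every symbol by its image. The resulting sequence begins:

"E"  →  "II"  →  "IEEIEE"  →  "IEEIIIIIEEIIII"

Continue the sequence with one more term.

Rewriting the 14 symbols of IEEIIIIIEEIIII one by one yields IEE II II IEE IEE IEE IEE IEE II II IEE IEE IEE IEE; concatenated:

IEEIIIIIEEIEEIEEIEEIEEIIIIIEEIEEIEEIEE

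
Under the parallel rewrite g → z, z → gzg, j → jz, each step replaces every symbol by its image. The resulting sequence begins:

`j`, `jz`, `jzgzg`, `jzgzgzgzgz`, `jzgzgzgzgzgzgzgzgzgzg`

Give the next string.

Applying the rule to each of the 21 symbols of jzgzgzgzgzgzgzgzgzgzg gives the pieces jz gzg z gzg z gzg z gzg z gzg z gzg z gzg z gzg z gzg z gzg z, which concatenate to the answer.

jzgzgzgzgzgzgzgzgzgzgzgzgzgzgzgzgzgzgzgzgz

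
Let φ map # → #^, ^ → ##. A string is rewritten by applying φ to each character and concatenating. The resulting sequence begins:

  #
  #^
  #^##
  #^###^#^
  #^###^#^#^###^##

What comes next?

Rewriting the 16 symbols of #^###^#^#^###^## one by one yields #^ ## #^ #^ #^ ## #^ ## #^ ## #^ #^ #^ ## #^ #^; concatenated:

#^###^#^#^###^###^###^#^#^###^#^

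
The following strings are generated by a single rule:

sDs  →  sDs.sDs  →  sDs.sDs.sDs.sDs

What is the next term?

sDs.sDs.sDs.sDs.sDs.sDs.sDs.sDs

s(k+1) = s(k)·.·s(k) — each term doubles the last with '.' between the halves.
One more doubling of sDs.sDs.sDs.sDs gives the answer.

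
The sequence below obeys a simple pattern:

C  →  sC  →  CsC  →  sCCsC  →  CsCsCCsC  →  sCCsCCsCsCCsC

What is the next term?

Each term (from the third on) is the two preceding terms concatenated in order: term 3 = C·sC = CsC.
The next term joins CsCsCCsC and sCCsCCsCsCCsC.

CsCsCCsCsCCsCCsCsCCsC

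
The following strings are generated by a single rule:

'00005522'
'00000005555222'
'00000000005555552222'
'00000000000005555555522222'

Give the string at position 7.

00000000000000000000005555555555555522222222

Term n consists of 3n-2 0's, followed by 2n-2 5's, followed by n 2's, where the shown terms are n = 2, 3, 4, 5.
For term 7, n = 8, so the run lengths are 22, 14, 8.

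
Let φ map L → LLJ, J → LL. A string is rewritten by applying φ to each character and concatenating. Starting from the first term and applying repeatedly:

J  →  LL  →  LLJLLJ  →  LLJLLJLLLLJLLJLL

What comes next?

LLJLLJLLLLJLLJLLLLJLLJLLJLLJLLLLJLLJLLLLJLLJ

Applying the rule to each of the 16 symbols of LLJLLJLLLLJLLJLL gives the pieces LLJ LLJ LL LLJ LLJ LL LLJ LLJ LLJ LLJ LL LLJ LLJ LL LLJ LLJ, which concatenate to the answer.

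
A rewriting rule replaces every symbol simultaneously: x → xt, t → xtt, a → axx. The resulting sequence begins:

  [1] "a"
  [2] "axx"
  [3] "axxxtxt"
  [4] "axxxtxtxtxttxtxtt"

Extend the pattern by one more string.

axxxtxtxtxttxtxttxtxttxtxttxttxtxttxtxttxtt

Applying the rule to each of the 17 symbols of axxxtxtxtxttxtxtt gives the pieces axx xt xt xt xtt xt xtt xt xtt xt xtt xtt xt xtt xt xtt xtt, which concatenate to the answer.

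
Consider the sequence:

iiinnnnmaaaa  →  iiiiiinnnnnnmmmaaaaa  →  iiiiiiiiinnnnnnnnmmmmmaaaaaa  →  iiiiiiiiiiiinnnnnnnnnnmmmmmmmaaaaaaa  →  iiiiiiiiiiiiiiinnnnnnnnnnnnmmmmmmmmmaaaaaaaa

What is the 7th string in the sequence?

iiiiiiiiiiiiiiiiiiiiinnnnnnnnnnnnnnnnmmmmmmmmmmmmmaaaaaaaaaa

Each string has the form i^{3n} n^{2n+2} m^{2n-1} a^{n+3} (n = 1, 2, …).
Setting n = 7 gives 21, 16, 13, 10 characters in each block.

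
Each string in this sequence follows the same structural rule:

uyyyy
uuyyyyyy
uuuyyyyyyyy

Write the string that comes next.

uuuuyyyyyyyyyy

Each string has the form u^{n-1} y^{2n}, where the shown terms are n = 2, 3, 4.
Setting n = 5 gives 4, 10 characters in each block.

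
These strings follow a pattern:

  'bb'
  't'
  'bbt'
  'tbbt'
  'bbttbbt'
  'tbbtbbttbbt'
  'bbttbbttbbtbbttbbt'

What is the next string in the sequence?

This is a Fibonacci-style word recurrence s(k) = s(k−2)·s(k−1): e.g. bb·t = bbt.
The next term joins tbbtbbttbbt and bbttbbttbbtbbttbbt.

tbbtbbttbbtbbttbbttbbtbbttbbt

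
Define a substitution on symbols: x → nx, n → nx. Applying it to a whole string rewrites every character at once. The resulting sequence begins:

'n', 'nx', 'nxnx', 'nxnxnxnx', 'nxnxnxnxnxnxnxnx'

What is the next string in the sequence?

nxnxnxnxnxnxnxnxnxnxnxnxnxnxnxnx

φ(nxnxnxnxnxnxnxnx) expands symbol-by-symbol to nx nx nx nx nx nx nx nx nx nx nx nx nx nx nx nx; joining the 16 pieces gives the next term.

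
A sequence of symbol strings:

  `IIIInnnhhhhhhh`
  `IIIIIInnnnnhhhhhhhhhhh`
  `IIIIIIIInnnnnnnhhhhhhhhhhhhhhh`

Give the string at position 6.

IIIIIIIIIIIIIInnnnnnnnnnnnnhhhhhhhhhhhhhhhhhhhhhhhhhhh

Term n consists of 2n+2 I's, followed by 2n+1 n's, followed by 4n+3 h's (n = 1, 2, …).
For term 6, n = 6, so the run lengths are 14, 13, 27.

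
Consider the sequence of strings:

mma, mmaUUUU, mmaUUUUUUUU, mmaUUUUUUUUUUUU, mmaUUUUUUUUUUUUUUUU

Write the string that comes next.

mmaUUUUUUUUUUUUUUUUUUUU

Each term is the previous one with UUUU appended.
One more step from mmaUUUUUUUUUUUUUUUU gives the answer.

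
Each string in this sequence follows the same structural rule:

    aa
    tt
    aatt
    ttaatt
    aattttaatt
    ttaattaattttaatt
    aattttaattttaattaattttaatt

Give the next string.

ttaattaattttaattaattttaattttaattaattttaatt

Each term (from the third on) is the two preceding terms concatenated in order: term 3 = aa·tt = aatt.
Continuing: ttaattaattttaatt · aattttaattttaattaattttaatt gives term 8.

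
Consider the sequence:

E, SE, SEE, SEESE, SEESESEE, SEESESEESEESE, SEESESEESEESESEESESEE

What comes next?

SEESESEESEESESEESESEESEESESEESEESE

This is a Fibonacci-style word recurrence s(k) = s(k−1)·s(k−2): e.g. SE·E = SEE.
The next term joins SEESESEESEESESEESESEE and SEESESEESEESE.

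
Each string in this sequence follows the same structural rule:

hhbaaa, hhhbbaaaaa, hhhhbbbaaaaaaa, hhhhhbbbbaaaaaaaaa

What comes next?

Term n consists of n h's, followed by n-1 b's, followed by 2n-1 a's, where the shown terms are n = 2, 3, 4, 5.
For the next term, n = 6, so the run lengths are 6, 5, 11.

hhhhhhbbbbbaaaaaaaaaaa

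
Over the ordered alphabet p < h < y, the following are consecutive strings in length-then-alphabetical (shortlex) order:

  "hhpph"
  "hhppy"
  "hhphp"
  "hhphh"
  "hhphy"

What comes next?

Find the rightmost character of hhphy below y, bump it to the next letter, and reset everything to its right to p.

hhpyp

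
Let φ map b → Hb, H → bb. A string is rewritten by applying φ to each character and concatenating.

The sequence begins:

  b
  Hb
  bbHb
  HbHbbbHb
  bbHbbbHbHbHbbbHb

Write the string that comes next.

HbHbbbHbHbHbbbHbbbHbbbHbHbHbbbHb

φ(bbHbbbHbHbHbbbHb) expands symbol-by-symbol to Hb Hb bb Hb Hb Hb bb Hb bb Hb bb Hb Hb Hb bb Hb; joining the 16 pieces gives the next term.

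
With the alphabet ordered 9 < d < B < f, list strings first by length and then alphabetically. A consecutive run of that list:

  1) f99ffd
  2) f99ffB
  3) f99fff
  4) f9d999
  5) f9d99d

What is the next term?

Find the rightmost character of f9d99d below f, bump it to the next letter, and reset everything to its right to 9.

f9d99B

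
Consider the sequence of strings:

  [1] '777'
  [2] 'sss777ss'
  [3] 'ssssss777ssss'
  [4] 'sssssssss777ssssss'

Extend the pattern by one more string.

s(k+1) = sss·s(k)·ss, so each term gains sss as a prefix and ss as a suffix.
Applying this once more to sssssssss777ssssss:

ssssssssssss777ssssssss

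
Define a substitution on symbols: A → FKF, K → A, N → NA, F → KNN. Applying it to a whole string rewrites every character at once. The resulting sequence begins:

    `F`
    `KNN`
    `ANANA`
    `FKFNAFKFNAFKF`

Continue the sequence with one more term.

KNNAKNNNAFKFKNNAKNNNAFKFKNNAKNN

Replace each of the 13 characters of FKFNAFKFNAFKF in place — KNN A KNN NA FKF KNN A KNN NA FKF KNN A KNN — and concatenate.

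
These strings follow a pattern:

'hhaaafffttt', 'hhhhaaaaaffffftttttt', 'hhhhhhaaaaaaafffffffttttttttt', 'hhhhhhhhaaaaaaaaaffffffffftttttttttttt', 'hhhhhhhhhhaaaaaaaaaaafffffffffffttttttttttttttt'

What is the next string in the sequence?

hhhhhhhhhhhhaaaaaaaaaaaaaffffffffffffftttttttttttttttttt

Each string has the form h^{2n} a^{2n+1} f^{2n+1} t^{3n} (n = 1, 2, …).
At n = 6 the blocks have lengths 12, 13, 13, 18.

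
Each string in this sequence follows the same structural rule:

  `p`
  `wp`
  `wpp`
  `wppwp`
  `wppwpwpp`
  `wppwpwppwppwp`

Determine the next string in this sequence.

This is a Fibonacci-style word recurrence s(k) = s(k−1)·s(k−2): e.g. wp·p = wpp.
The next term joins wppwpwppwppwp and wppwpwpp.

wppwpwppwppwpwppwpwpp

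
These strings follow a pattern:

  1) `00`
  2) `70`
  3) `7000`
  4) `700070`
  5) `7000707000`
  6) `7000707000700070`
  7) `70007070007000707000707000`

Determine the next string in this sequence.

700070700070007070007070007000707000700070

This is a Fibonacci-style word recurrence s(k) = s(k−1)·s(k−2): e.g. 70·00 = 7000.
The next term joins 70007070007000707000707000 and 7000707000700070.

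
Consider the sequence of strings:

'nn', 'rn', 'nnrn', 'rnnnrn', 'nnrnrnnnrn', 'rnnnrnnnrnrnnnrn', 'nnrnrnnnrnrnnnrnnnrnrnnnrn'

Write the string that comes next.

rnnnrnnnrnrnnnrnnnrnrnnnrnrnnnrnnnrnrnnnrn

This is a Fibonacci-style word recurrence s(k) = s(k−2)·s(k−1): e.g. nn·rn = nnrn.
So term 8 is rnnnrnnnrnrnnnrn·nnrnrnnnrnrnnnrnnnrnrnnnrn.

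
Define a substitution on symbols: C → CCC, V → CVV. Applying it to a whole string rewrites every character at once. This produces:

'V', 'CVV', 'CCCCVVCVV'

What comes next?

Expanding CCCCVVCVV: C→CCC, C→CCC, C→CCC, C→CCC, V→CVV, V→CVV, C→CCC, V→CVV, V→CVV. Concatenated: CCC CCC CCC CCC CVV CVV CCC CVV CVV.

CCCCCCCCCCCCCVVCVVCCCCVVCVV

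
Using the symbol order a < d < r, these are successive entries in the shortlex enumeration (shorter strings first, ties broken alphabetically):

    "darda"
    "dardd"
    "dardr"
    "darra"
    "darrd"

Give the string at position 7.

ddaaa

Stepping forward 2 times from darrd: darrd → darrr, then the target.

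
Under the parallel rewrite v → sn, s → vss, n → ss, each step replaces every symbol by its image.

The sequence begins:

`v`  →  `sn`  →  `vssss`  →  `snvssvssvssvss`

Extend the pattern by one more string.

Rewriting the 14 symbols of snvssvssvssvss one by one yields vss ss sn vss vss sn vss vss sn vss vss sn vss vss; concatenated:

vsssssnvssvsssnvssvsssnvssvsssnvssvss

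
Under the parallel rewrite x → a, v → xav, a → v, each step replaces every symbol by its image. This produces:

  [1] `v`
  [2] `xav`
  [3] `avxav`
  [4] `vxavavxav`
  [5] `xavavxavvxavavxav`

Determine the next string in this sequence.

avxavvxavavxavxavavxavvxavavxav

Replace each of the 17 characters of xavavxavvxavavxav in place — a v xav v xav a v xav xav a v xav v xav a v xav — and concatenate.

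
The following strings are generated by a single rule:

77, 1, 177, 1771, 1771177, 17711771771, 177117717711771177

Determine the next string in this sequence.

17711771771177117717711771771

This is a Fibonacci-style word recurrence s(k) = s(k−1)·s(k−2): e.g. 1·77 = 177.
Continuing: 177117717711771177 · 17711771771 gives term 8.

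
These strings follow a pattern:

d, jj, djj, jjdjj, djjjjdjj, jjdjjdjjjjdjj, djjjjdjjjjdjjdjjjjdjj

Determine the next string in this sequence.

jjdjjdjjjjdjjdjjjjdjjjjdjjdjjjjdjj

Each term (from the third on) is the two preceding terms concatenated in order: term 3 = d·jj = djj.
The next term joins jjdjjdjjjjdjj and djjjjdjjjjdjjdjjjjdjj.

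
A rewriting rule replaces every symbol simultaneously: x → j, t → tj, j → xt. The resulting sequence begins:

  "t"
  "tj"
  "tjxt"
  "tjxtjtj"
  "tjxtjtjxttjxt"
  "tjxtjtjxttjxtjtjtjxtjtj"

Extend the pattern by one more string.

tjxtjtjxttjxtjtjtjxtjtjxttjxttjxtjtjxttjxt

Applying the rule to each of the 23 symbols of tjxtjtjxttjxtjtjtjxtjtj gives the pieces tj xt j tj xt tj xt j tj tj xt j tj xt tj xt tj xt j tj xt tj xt, which concatenate to the answer.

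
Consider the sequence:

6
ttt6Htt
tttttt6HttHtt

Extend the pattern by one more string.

Each term wraps the previous one in ttt on the left and Htt on the right.
Applying this once more to tttttt6HttHtt:

ttttttttt6HttHttHtt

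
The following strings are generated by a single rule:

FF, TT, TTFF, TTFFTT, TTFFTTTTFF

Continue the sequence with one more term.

Each term (from the third on) is the previous term followed by the one before it: term 3 = TT·FF = TTFF.
So term 6 is TTFFTTTTFF·TTFFTT.

TTFFTTTTFFTTFFTT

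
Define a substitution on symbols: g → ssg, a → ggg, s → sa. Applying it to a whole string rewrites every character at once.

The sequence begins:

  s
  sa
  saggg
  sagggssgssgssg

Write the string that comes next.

Replace each of the 14 characters of sagggssgssgssg in place — sa ggg ssg ssg ssg sa sa ssg sa sa ssg sa sa ssg — and concatenate.

sagggssgssgssgsasassgsasassgsasassg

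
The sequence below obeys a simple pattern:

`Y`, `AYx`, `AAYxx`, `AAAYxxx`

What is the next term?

AAAAYxxxx

Every step adds A to the front and x to the end of the previous string.
One more step from AAAYxxx gives the answer.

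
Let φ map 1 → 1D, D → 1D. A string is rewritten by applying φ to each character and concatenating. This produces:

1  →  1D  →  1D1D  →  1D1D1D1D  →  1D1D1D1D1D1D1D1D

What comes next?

1D1D1D1D1D1D1D1D1D1D1D1D1D1D1D1D

Applying the rule to each of the 16 symbols of 1D1D1D1D1D1D1D1D gives the pieces 1D 1D 1D 1D 1D 1D 1D 1D 1D 1D 1D 1D 1D 1D 1D 1D, which concatenate to the answer.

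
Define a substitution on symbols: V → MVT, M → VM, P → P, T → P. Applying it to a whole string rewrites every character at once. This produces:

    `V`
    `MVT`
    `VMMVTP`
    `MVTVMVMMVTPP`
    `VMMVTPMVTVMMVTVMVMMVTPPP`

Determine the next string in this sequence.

φ(VMMVTPMVTVMMVTVMVMMVTPPP) expands symbol-by-symbol to MVT VM VM MVT P P VM MVT P MVT VM VM MVT P MVT VM MVT VM VM MVT P P P P; joining the 24 pieces gives the next term.

MVTVMVMMVTPPVMMVTPMVTVMVMMVTPMVTVMMVTVMVMMVTPPPP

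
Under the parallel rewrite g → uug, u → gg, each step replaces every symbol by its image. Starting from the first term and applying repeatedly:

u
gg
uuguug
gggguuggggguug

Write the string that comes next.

Applying the rule to each of the 14 symbols of gggguuggggguug gives the pieces uug uug uug uug gg gg uug uug uug uug uug gg gg uug, which concatenate to the answer.

uuguuguuguuggggguuguuguuguuguuggggguug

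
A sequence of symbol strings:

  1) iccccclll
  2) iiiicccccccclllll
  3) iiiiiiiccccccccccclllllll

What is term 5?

Reading off run lengths: i runs 1, 4, 7; c runs 5, 8, 11; l runs 3, 5, 7 — each is linear in n (n = 1, 2, …).
For term 5, n = 5, so the run lengths are 13, 17, 11.

iiiiiiiiiiiiiccccccccccccccccclllllllllll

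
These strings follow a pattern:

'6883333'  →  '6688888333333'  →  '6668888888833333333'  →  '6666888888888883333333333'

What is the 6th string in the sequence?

Term n consists of n 6's, followed by 3n-1 8's, followed by 2n+2 3's (n = 1, 2, …).
Setting n = 6 gives 6, 17, 14 characters in each block.

6666668888888888888888833333333333333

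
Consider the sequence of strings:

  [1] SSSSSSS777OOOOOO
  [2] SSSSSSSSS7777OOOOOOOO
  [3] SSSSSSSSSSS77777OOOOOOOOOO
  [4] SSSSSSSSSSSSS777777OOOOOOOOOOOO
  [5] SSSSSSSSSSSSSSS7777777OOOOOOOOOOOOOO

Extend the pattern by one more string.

SSSSSSSSSSSSSSSSS77777777OOOOOOOOOOOOOOOO

The n-th term is 2n+1 S's then n 7's then 2n O's, where the shown terms are n = 3, 4, 5, 6, 7.
For the next term, n = 8, so the run lengths are 17, 8, 16.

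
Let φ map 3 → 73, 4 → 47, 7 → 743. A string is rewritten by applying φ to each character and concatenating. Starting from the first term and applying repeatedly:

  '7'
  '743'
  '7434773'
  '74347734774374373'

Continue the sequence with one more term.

74347734774374373477437434773743477374373

φ(74347734774374373) expands symbol-by-symbol to 743 47 73 47 743 743 73 47 743 743 47 73 743 47 73 743 73; joining the 17 pieces gives the next term.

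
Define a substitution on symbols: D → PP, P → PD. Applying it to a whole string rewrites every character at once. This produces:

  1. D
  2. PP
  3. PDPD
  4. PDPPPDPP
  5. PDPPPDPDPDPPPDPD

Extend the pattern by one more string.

Applying the rule to each of the 16 symbols of PDPPPDPDPDPPPDPD gives the pieces PD PP PD PD PD PP PD PP PD PP PD PD PD PP PD PP, which concatenate to the answer.

PDPPPDPDPDPPPDPPPDPPPDPDPDPPPDPP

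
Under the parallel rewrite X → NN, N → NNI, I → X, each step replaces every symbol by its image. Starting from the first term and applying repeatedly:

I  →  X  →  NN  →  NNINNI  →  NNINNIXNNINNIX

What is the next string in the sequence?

Rewriting the 14 symbols of NNINNIXNNINNIX one by one yields NNI NNI X NNI NNI X NN NNI NNI X NNI NNI X NN; concatenated:

NNINNIXNNINNIXNNNNINNIXNNINNIXNN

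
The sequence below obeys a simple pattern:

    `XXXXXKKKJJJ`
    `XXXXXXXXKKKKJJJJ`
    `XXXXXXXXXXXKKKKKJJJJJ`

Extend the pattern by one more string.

XXXXXXXXXXXXXXKKKKKKJJJJJJ

Term n consists of 3n+2 X's, followed by n+2 K's, followed by n+2 J's (n = 1, 2, …).
For the next term, n = 4, so the run lengths are 14, 6, 6.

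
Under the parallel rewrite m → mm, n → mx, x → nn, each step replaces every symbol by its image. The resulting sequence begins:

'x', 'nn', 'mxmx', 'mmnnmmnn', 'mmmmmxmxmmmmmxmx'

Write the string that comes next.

Rewriting the 16 symbols of mmmmmxmxmmmmmxmx one by one yields mm mm mm mm mm nn mm nn mm mm mm mm mm nn mm nn; concatenated:

mmmmmmmmmmnnmmnnmmmmmmmmmmnnmmnn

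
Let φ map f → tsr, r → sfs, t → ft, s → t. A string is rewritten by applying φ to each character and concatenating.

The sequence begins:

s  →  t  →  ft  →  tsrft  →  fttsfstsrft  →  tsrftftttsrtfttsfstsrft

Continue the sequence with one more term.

Rewriting the 23 symbols of tsrftftttsrtfttsfstsrft one by one yields ft t sfs tsr ft tsr ft ft ft t sfs ft tsr ft ft t tsr t ft t sfs tsr ft; concatenated:

fttsfstsrfttsrftftfttsfsfttsrftftttsrtfttsfstsrft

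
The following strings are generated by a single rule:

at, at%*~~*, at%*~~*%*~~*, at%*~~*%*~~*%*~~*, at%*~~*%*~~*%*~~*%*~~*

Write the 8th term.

at%*~~*%*~~*%*~~*%*~~*%*~~*%*~~*%*~~*

The strings grow by a fixed suffix %*~~* each time.
From at%*~~*%*~~*%*~~*%*~~*, 3 further steps: at%*~~*%*~~*%*~~*%*~~* → at%*~~*%*~~*%*~~*%*~~*%*~~* → at%*~~*%*~~*%*~~*%*~~*%*~~*%*~~* → (answer).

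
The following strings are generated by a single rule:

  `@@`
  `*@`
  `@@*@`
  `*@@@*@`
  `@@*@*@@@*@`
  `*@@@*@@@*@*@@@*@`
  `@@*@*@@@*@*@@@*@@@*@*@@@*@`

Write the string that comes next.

*@@@*@@@*@*@@@*@@@*@*@@@*@*@@@*@@@*@*@@@*@

Each term (from the third on) is the two preceding terms concatenated in order: term 3 = @@·*@ = @@*@.
Continuing: *@@@*@@@*@*@@@*@ · @@*@*@@@*@*@@@*@@@*@*@@@*@ gives term 8.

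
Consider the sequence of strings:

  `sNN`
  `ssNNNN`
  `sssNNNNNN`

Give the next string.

Reading off run lengths: s runs 1, 2, 3; N runs 2, 4, 6 — each is linear in n (n = 1, 2, …).
Setting n = 4 gives 4, 8 characters in each block.

ssssNNNNNNNN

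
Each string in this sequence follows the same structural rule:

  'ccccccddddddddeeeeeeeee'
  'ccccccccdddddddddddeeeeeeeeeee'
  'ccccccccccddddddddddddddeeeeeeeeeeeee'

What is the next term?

ccccccccccccdddddddddddddddddeeeeeeeeeeeeeee

Term n consists of 2n c's, followed by 3n-1 d's, followed by 2n+3 e's, where the shown terms are n = 3, 4, 5.
Setting n = 6 gives 12, 17, 15 characters in each block.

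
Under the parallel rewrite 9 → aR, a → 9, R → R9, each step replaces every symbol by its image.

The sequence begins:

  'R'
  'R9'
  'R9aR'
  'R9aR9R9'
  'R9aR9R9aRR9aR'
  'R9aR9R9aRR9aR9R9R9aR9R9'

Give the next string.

R9aR9R9aRR9aR9R9R9aR9R9aRR9aRR9aR9R9aRR9aR

Replace each of the 23 characters of R9aR9R9aRR9aR9R9R9aR9R9 in place — R9 aR 9 R9 aR R9 aR 9 R9 R9 aR 9 R9 aR R9 aR R9 aR 9 R9 aR R9 aR — and concatenate.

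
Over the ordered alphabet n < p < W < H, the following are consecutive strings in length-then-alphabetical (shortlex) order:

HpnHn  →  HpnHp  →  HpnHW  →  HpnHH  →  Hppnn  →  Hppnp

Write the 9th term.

Hpppn

Stepping forward 3 times from Hppnp: Hppnp → HppnW → HppnH, then the target.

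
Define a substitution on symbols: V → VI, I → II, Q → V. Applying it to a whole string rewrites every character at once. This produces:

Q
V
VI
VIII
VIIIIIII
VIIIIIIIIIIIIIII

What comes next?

Replace each of the 16 characters of VIIIIIIIIIIIIIII in place — VI II II II II II II II II II II II II II II II — and concatenate.

VIIIIIIIIIIIIIIIIIIIIIIIIIIIIIII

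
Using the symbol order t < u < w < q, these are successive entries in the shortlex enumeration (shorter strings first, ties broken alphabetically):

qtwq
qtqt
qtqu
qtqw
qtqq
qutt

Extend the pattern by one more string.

Treat qutt as a base-4 numeral over the given alphabet and add one, carrying through any trailing q's.

qutu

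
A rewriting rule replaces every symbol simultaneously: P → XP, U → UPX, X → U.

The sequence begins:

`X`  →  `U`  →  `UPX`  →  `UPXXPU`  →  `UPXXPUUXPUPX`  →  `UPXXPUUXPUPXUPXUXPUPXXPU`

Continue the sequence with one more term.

Rewriting the 24 symbols of UPXXPUUXPUPXUPXUXPUPXXPU one by one yields UPX XP U U XP UPX UPX U XP UPX XP U UPX XP U UPX U XP UPX XP U U XP UPX; concatenated:

UPXXPUUXPUPXUPXUXPUPXXPUUPXXPUUPXUXPUPXXPUUXPUPX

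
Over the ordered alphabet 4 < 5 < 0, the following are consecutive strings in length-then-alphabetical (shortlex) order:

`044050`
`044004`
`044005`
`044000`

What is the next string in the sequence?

045444

Find the rightmost character of 044000 below 0, bump it to the next letter, and reset everything to its right to 4.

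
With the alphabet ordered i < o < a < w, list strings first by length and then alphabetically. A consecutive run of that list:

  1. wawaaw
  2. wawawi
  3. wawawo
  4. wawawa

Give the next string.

Treat wawawa as a base-4 numeral over the given alphabet and add one, carrying through any trailing w's.

wawaww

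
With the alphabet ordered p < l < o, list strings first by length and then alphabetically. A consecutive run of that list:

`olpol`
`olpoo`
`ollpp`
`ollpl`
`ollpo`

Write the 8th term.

olllo

Stepping forward 3 times from ollpo: ollpo → olllp → ollll, then the target.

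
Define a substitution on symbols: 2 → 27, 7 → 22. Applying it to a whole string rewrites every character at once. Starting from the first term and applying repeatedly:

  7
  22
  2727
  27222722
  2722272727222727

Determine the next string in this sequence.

27222727272227222722272727222722

φ(2722272727222727) expands symbol-by-symbol to 27 22 27 27 27 22 27 22 27 22 27 27 27 22 27 22; joining the 16 pieces gives the next term.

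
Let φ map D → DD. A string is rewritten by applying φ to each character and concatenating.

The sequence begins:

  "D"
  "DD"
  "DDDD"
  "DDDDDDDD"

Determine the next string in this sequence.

Expanding DDDDDDDD: D→DD, D→DD, D→DD, D→DD, D→DD, D→DD, D→DD, D→DD. Concatenated: DD DD DD DD DD DD DD DD.

DDDDDDDDDDDDDDDD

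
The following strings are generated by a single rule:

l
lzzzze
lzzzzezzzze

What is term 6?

Every step adds zzzze to the end: s(k+1) = s(k)·zzzze.
From lzzzzezzzze, 3 further steps: lzzzzezzzze → lzzzzezzzzezzzze → lzzzzezzzzezzzzezzzze → (answer).

lzzzzezzzzezzzzezzzzezzzze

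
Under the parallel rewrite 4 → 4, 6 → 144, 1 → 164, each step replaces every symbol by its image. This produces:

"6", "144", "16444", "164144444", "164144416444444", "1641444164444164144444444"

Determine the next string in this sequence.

16414441644441641444444164144416444444444

φ(1641444164444164144444444) expands symbol-by-symbol to 164 144 4 164 4 4 4 164 144 4 4 4 4 164 144 4 164 4 4 4 4 4 4 4 4; joining the 25 pieces gives the next term.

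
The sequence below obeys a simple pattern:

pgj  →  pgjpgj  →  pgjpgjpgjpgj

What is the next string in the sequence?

pgjpgjpgjpgjpgjpgjpgjpgj

Every step duplicates the string.
One more doubling of pgjpgjpgjpgj gives the answer.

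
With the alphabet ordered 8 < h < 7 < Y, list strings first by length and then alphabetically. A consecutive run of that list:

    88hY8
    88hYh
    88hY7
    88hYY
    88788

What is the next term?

8878h

Find the rightmost character of 88788 below Y, bump it to the next letter, and reset everything to its right to 8.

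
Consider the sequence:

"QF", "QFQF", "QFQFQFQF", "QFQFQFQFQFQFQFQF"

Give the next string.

QFQFQFQFQFQFQFQFQFQFQFQFQFQFQFQF

s(k+1) = s(k)·s(k) — each term doubles the last.
So the next term is two copies of QFQFQFQFQFQFQFQF.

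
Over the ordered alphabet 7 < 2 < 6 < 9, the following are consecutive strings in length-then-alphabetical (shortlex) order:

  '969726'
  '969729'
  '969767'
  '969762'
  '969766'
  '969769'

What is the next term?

969797

Find the rightmost character of 969769 below 9, bump it to the next letter, and reset everything to its right to 7.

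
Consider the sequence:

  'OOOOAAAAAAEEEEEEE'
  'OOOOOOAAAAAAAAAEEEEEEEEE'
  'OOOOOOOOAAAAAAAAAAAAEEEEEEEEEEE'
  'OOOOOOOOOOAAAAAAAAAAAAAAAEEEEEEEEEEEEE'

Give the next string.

OOOOOOOOOOOOAAAAAAAAAAAAAAAAAAEEEEEEEEEEEEEEE

The n-th term is 2n O's then 3n A's then 2n+3 E's, where the shown terms are n = 2, 3, 4, 5.
Setting n = 6 gives 12, 18, 15 characters in each block.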